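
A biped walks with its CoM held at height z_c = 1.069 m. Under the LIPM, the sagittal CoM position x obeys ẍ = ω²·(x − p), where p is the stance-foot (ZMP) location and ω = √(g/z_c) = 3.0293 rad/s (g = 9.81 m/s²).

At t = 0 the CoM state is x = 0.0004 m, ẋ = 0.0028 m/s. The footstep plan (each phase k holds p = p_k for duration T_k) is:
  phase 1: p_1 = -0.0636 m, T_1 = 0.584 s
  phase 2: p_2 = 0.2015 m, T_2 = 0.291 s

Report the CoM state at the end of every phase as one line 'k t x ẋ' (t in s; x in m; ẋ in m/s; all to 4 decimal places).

1 0.5840 0.1322 0.5605
2 0.8750 0.2885 0.5828

phase 1: p=-0.0636, T=0.584, ωT=1.769111, cosh=3.018061, sinh=2.847577; start (x,ẋ)=(0.000400, 0.002800) → end (x,ẋ)=(0.132188, 0.560525)
phase 2: p=0.2015, T=0.291, ωT=0.881526, cosh=1.414366, sinh=1.000216; start (x,ẋ)=(0.132188, 0.560525) → end (x,ẋ)=(0.288542, 0.582775)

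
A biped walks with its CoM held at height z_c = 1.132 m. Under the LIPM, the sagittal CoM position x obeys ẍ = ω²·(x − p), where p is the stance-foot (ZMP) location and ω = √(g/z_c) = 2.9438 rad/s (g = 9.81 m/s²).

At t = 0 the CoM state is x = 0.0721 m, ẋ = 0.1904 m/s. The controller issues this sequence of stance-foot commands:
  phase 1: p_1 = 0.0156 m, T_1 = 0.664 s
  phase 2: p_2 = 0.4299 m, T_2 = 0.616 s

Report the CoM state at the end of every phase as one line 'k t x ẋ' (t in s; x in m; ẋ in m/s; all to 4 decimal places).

1 0.6640 0.4429 1.2612
2 1.2800 1.7492 4.0833

phase 1: p=0.0156, T=0.664, ωT=1.954683, cosh=3.601645, sinh=3.460036; start (x,ẋ)=(0.072100, 0.190400) → end (x,ẋ)=(0.442882, 1.261243)
phase 2: p=0.4299, T=0.616, ωT=1.813381, cosh=3.147121, sinh=2.984019; start (x,ẋ)=(0.442882, 1.261243) → end (x,ẋ)=(1.749231, 4.083324)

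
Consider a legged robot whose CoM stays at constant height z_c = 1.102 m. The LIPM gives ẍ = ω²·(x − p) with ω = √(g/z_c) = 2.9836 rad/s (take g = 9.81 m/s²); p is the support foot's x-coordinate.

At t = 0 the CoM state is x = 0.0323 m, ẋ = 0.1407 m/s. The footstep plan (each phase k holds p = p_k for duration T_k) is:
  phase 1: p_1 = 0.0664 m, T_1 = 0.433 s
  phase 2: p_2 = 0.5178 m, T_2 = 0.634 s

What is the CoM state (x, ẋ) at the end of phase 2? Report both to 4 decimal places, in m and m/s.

phase 1: p=0.0664, T=0.433, ωT=1.291899, cosh=1.957220, sinh=1.682471; start (x,ẋ)=(0.032300, 0.140700) → end (x,ẋ)=(0.079000, 0.104205)
phase 2: p=0.5178, T=0.634, ωT=1.891602, cosh=3.390407, sinh=3.239577; start (x,ẋ)=(0.079000, 0.104205) → end (x,ẋ)=(-0.856764, -3.887965)

x = -0.8568, ẋ = -3.8880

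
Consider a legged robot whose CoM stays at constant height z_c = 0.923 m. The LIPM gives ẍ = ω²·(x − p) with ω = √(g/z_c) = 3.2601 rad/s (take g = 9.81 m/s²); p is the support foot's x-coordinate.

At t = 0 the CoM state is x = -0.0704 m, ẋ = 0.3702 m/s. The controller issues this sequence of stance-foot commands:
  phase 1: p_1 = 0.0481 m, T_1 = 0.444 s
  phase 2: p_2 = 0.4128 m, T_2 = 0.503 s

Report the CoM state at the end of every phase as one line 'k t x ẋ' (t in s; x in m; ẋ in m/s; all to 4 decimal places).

phase 1: p=0.0481, T=0.444, ωT=1.447484, cosh=2.243782, sinh=2.008621; start (x,ẋ)=(-0.070400, 0.370200) → end (x,ẋ)=(0.010300, 0.054674)
phase 2: p=0.4128, T=0.503, ωT=1.639830, cosh=2.674154, sinh=2.480141; start (x,ẋ)=(0.010300, 0.054674) → end (x,ẋ)=(-0.621952, -3.108207)

1 0.4440 0.0103 0.0547
2 0.9470 -0.6220 -3.1082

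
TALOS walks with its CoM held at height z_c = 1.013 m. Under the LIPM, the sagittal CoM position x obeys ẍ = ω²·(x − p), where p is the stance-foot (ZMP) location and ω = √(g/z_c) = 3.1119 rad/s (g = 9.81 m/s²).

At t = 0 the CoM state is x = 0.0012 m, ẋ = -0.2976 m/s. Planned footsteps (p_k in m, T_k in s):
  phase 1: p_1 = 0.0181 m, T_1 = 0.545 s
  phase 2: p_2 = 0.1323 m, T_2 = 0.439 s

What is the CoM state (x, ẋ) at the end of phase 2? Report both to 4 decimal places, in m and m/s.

x = -1.3068, ẋ = -4.3992

phase 1: p=0.0181, T=0.545, ωT=1.695986, cosh=2.817717, sinh=2.634299; start (x,ẋ)=(0.001200, -0.297600) → end (x,ẋ)=(-0.281445, -0.977093)
phase 2: p=0.1323, T=0.439, ωT=1.366124, cosh=2.087610, sinh=1.832517; start (x,ẋ)=(-0.281445, -0.977093) → end (x,ẋ)=(-1.306823, -4.399217)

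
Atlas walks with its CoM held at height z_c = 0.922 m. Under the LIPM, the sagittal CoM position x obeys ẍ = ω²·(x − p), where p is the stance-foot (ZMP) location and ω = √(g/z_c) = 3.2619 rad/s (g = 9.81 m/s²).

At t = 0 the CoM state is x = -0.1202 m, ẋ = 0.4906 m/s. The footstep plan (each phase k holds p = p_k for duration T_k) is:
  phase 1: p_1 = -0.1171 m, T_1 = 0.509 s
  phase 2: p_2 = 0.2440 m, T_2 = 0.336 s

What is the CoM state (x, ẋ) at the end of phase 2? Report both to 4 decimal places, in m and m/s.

x = 0.7979, ẋ = 2.2324

phase 1: p=-0.1171, T=0.509, ωT=1.660307, cosh=2.725503, sinh=2.535423; start (x,ẋ)=(-0.120200, 0.490600) → end (x,ẋ)=(0.255786, 1.311494)
phase 2: p=0.2440, T=0.336, ωT=1.095998, cosh=1.663187, sinh=1.328981; start (x,ẋ)=(0.255786, 1.311494) → end (x,ẋ)=(0.797939, 2.232355)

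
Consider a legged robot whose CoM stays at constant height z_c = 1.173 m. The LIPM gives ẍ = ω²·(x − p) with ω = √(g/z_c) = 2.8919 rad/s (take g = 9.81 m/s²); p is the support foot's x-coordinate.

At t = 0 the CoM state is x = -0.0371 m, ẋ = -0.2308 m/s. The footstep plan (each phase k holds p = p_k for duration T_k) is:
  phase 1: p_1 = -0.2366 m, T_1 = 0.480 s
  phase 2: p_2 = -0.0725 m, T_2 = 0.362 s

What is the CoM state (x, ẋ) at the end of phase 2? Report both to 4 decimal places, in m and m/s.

phase 1: p=-0.2366, T=0.480, ωT=1.388112, cosh=2.128412, sinh=1.878866; start (x,ẋ)=(-0.037100, -0.230800) → end (x,ẋ)=(0.038067, 0.592744)
phase 2: p=-0.0725, T=0.362, ωT=1.046868, cosh=1.599875, sinh=1.248839; start (x,ẋ)=(0.038067, 0.592744) → end (x,ẋ)=(0.360365, 1.347633)

x = 0.3604, ẋ = 1.3476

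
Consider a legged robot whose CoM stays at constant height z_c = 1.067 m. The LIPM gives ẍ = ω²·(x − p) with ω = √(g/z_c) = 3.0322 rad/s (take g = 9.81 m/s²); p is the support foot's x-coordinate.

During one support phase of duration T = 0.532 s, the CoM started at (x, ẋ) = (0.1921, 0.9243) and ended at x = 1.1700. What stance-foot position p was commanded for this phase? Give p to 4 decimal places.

p = 0.0408

ωT = 3.0322·0.532 = 1.613130; cosh(ωT) = 2.608880, sinh(ωT) = 2.409617
x(T) = p + (x₀−p)·cosh(ωT) + (ẋ₀/ω)·sinh(ωT) ⇒ p·(1 − cosh) = x(T) − x₀·cosh − (ẋ₀/ω)·sinh
numerator   = 1.1700 − (0.1921)·2.608880 − (0.9243/3.0322)·2.409617 = -0.065685
denominator = 1 − 2.608880 = -1.608880
p = -0.065685 / -1.608880 = 0.0408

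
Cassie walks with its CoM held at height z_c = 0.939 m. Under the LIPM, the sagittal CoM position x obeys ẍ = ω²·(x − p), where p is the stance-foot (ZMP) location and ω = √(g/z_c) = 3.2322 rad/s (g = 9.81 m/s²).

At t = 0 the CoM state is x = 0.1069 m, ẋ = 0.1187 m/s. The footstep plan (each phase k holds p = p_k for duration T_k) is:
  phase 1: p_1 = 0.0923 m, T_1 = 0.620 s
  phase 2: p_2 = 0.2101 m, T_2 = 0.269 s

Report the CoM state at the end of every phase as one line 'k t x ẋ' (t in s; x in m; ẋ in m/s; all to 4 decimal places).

1 0.6200 0.2812 0.6201
2 0.8890 0.4984 1.0956

phase 1: p=0.0923, T=0.620, ωT=2.003964, cosh=3.776602, sinh=3.641802; start (x,ẋ)=(0.106900, 0.118700) → end (x,ẋ)=(0.281181, 0.620140)
phase 2: p=0.2101, T=0.269, ωT=0.869462, cosh=1.402402, sinh=0.983225; start (x,ẋ)=(0.281181, 0.620140) → end (x,ẋ)=(0.498428, 1.095578)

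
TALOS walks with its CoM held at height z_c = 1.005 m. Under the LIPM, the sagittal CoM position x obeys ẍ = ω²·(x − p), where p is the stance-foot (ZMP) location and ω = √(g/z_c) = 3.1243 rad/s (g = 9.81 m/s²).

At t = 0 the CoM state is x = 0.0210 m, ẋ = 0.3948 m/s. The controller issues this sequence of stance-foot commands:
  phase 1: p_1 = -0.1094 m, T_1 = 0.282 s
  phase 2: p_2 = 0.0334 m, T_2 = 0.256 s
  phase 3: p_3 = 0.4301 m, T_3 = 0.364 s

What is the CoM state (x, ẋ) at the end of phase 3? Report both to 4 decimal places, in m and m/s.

x = 1.3922, ẋ = 3.4670

phase 1: p=-0.1094, T=0.282, ωT=0.881053, cosh=1.413893, sinh=0.999546; start (x,ẋ)=(0.021000, 0.394800) → end (x,ẋ)=(0.201279, 0.965429)
phase 2: p=0.0334, T=0.256, ωT=0.799821, cosh=1.337276, sinh=0.887866; start (x,ẋ)=(0.201279, 0.965429) → end (x,ẋ)=(0.532256, 1.756733)
phase 3: p=0.4301, T=0.364, ωT=1.137245, cosh=1.719434, sinh=1.398733; start (x,ẋ)=(0.532256, 1.756733) → end (x,ẋ)=(1.392231, 3.467015)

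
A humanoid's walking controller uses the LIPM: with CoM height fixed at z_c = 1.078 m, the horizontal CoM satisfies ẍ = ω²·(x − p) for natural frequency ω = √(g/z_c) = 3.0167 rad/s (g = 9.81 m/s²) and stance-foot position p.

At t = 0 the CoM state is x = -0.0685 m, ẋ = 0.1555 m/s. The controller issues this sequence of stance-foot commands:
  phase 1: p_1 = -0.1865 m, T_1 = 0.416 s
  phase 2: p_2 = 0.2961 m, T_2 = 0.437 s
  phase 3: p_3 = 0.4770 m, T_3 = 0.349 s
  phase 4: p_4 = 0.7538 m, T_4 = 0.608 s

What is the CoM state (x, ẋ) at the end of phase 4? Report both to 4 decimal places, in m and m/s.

phase 1: p=-0.1865, T=0.416, ωT=1.254947, cosh=1.896372, sinh=1.611281; start (x,ẋ)=(-0.068500, 0.155500) → end (x,ẋ)=(0.120328, 0.868455)
phase 2: p=0.2961, T=0.437, ωT=1.318298, cosh=2.002323, sinh=1.734732; start (x,ẋ)=(0.120328, 0.868455) → end (x,ẋ)=(0.443546, 0.819080)
phase 3: p=0.4770, T=0.349, ωT=1.052828, cosh=1.607347, sinh=1.258398; start (x,ẋ)=(0.443546, 0.819080) → end (x,ẋ)=(0.764902, 1.189547)
phase 4: p=0.7538, T=0.608, ωT=1.834154, cosh=3.209791, sinh=3.050042; start (x,ẋ)=(0.764902, 1.189547) → end (x,ẋ)=(1.992128, 3.920343)

x = 1.9921, ẋ = 3.9203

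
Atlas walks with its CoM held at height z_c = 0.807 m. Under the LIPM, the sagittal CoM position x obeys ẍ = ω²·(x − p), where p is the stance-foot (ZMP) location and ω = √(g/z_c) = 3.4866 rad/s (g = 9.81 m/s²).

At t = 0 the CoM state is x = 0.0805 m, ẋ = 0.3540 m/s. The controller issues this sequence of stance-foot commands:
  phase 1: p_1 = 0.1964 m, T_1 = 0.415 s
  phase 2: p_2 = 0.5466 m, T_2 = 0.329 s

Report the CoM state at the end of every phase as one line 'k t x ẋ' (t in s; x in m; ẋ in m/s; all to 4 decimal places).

1 0.4150 0.1403 -0.0173
2 0.7440 -0.1647 -2.0355

phase 1: p=0.1964, T=0.415, ωT=1.446939, cosh=2.242687, sinh=2.007398; start (x,ẋ)=(0.080500, 0.354000) → end (x,ẋ)=(0.140287, -0.017272)
phase 2: p=0.5466, T=0.329, ωT=1.147091, cosh=1.733290, sinh=1.415731; start (x,ẋ)=(0.140287, -0.017272) → end (x,ẋ)=(-0.164672, -2.035534)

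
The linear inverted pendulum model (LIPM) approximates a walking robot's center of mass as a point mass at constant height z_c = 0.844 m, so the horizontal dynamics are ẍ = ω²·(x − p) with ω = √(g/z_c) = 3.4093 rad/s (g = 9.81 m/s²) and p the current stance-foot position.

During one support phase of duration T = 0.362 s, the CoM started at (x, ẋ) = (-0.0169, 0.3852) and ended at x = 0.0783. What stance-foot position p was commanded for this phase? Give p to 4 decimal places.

ωT = 3.4093·0.362 = 1.234167; cosh(ωT) = 1.863296, sinh(ωT) = 1.572218
x(T) = p + (x₀−p)·cosh(ωT) + (ẋ₀/ω)·sinh(ωT) ⇒ p·(1 − cosh) = x(T) − x₀·cosh − (ẋ₀/ω)·sinh
numerator   = 0.0783 − (-0.0169)·1.863296 − (0.3852/3.4093)·1.572218 = -0.067848
denominator = 1 − 1.863296 = -0.863296
p = -0.067848 / -0.863296 = 0.0786

p = 0.0786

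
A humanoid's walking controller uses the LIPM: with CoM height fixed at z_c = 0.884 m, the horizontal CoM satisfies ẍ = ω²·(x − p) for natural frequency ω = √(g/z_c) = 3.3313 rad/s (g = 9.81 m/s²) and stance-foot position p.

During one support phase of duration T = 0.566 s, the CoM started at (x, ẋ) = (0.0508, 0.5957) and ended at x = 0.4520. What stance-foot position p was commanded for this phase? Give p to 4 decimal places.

ωT = 3.3313·0.566 = 1.885516; cosh(ωT) = 3.370752, sinh(ωT) = 3.219001
x(T) = p + (x₀−p)·cosh(ωT) + (ẋ₀/ω)·sinh(ωT) ⇒ p·(1 − cosh) = x(T) − x₀·cosh − (ẋ₀/ω)·sinh
numerator   = 0.4520 − (0.0508)·3.370752 − (0.5957/3.3313)·3.219001 = -0.294853
denominator = 1 − 3.370752 = -2.370752
p = -0.294853 / -2.370752 = 0.1244

p = 0.1244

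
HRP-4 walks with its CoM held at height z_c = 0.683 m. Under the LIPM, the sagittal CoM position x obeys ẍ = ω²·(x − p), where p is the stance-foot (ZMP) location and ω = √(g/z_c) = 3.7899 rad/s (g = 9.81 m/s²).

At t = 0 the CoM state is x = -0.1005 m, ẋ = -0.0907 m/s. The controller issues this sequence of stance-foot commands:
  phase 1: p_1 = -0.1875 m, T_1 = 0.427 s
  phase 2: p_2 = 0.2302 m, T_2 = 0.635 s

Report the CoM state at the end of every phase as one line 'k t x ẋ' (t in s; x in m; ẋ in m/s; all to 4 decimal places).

1 0.4270 -0.0174 0.5612
2 1.0620 -0.3400 -2.0258

phase 1: p=-0.1875, T=0.427, ωT=1.618287, cosh=2.621341, sinh=2.423103; start (x,ẋ)=(-0.100500, -0.090700) → end (x,ẋ)=(-0.017433, 0.561193)
phase 2: p=0.2302, T=0.635, ωT=2.406586, cosh=5.593071, sinh=5.502949; start (x,ẋ)=(-0.017433, 0.561193) → end (x,ẋ)=(-0.339975, -2.025752)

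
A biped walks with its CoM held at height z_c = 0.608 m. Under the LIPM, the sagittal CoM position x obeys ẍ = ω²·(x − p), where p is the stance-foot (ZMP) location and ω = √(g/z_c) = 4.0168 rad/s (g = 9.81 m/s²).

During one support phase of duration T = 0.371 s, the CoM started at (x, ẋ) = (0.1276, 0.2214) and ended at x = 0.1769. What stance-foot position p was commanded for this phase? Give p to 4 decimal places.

p = 0.1778

ωT = 4.0168·0.371 = 1.490233; cosh(ωT) = 2.331724, sinh(ωT) = 2.106404
x(T) = p + (x₀−p)·cosh(ωT) + (ẋ₀/ω)·sinh(ωT) ⇒ p·(1 − cosh) = x(T) − x₀·cosh − (ẋ₀/ω)·sinh
numerator   = 0.1769 − (0.1276)·2.331724 − (0.2214/4.0168)·2.106404 = -0.236730
denominator = 1 − 2.331724 = -1.331724
p = -0.236730 / -1.331724 = 0.1778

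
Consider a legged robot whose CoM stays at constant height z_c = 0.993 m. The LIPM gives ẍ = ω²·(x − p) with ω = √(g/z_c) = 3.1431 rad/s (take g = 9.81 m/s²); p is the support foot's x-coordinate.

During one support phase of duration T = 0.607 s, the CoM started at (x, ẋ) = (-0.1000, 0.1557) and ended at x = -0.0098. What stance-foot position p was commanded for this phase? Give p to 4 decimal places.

p = -0.0701

ωT = 3.1431·0.607 = 1.907862; cosh(ωT) = 3.443531, sinh(ωT) = 3.295133
x(T) = p + (x₀−p)·cosh(ωT) + (ẋ₀/ω)·sinh(ωT) ⇒ p·(1 − cosh) = x(T) − x₀·cosh − (ẋ₀/ω)·sinh
numerator   = -0.0098 − (-0.1000)·3.443531 − (0.1557/3.1431)·3.295133 = 0.171322
denominator = 1 − 3.443531 = -2.443531
p = 0.171322 / -2.443531 = -0.0701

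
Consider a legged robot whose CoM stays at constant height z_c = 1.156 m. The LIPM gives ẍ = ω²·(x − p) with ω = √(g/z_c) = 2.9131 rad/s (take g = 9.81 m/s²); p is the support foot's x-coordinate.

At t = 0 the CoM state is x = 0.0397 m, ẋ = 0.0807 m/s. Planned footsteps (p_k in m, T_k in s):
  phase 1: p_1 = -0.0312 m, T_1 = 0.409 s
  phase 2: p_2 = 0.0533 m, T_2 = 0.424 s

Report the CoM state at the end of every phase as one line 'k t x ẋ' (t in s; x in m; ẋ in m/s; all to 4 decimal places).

phase 1: p=-0.0312, T=0.409, ωT=1.191458, cosh=1.797828, sinh=1.494049; start (x,ẋ)=(0.039700, 0.080700) → end (x,ẋ)=(0.137655, 0.453664)
phase 2: p=0.0533, T=0.424, ωT=1.235154, cosh=1.864850, sinh=1.574060; start (x,ẋ)=(0.137655, 0.453664) → end (x,ẋ)=(0.455741, 1.232815)

1 0.4090 0.1377 0.4537
2 0.8330 0.4557 1.2328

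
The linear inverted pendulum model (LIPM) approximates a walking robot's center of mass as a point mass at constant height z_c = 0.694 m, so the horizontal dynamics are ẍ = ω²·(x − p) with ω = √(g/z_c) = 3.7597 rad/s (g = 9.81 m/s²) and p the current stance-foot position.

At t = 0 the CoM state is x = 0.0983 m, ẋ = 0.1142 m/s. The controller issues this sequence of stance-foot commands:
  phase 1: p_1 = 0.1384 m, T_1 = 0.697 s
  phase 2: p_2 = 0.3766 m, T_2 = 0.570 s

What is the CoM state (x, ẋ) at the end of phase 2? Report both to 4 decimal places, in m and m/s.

phase 1: p=0.1384, T=0.697, ωT=2.620511, cosh=6.907754, sinh=6.834989; start (x,ẋ)=(0.098300, 0.114200) → end (x,ẋ)=(0.069010, -0.241604)
phase 2: p=0.3766, T=0.570, ωT=2.143029, cosh=4.321260, sinh=4.203961; start (x,ẋ)=(0.069010, -0.241604) → end (x,ẋ)=(-1.222729, -5.905687)

x = -1.2227, ẋ = -5.9057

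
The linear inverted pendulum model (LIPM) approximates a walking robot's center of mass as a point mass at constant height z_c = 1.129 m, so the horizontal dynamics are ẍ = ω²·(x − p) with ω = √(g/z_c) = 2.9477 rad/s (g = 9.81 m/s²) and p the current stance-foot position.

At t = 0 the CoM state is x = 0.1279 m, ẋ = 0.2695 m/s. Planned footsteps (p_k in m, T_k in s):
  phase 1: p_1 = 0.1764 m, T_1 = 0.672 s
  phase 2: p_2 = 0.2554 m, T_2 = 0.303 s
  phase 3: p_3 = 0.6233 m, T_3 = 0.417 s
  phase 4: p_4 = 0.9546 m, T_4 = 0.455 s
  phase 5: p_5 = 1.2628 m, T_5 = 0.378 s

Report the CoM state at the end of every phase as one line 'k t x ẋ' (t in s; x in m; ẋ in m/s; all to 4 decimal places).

1 0.6720 0.3223 0.4871
2 0.9750 0.5189 0.8952
3 1.3920 0.9042 1.1799
4 1.8470 1.5646 2.1455
5 2.2250 2.7616 4.8303

phase 1: p=0.1764, T=0.672, ωT=1.980854, cosh=3.693443, sinh=3.555491; start (x,ẋ)=(0.127900, 0.269500) → end (x,ẋ)=(0.322337, 0.487077)
phase 2: p=0.2554, T=0.303, ωT=0.893153, cosh=1.426091, sinh=1.016729; start (x,ẋ)=(0.322337, 0.487077) → end (x,ẋ)=(0.518862, 0.895227)
phase 3: p=0.6233, T=0.417, ωT=1.229191, cosh=1.855496, sinh=1.562967; start (x,ẋ)=(0.518862, 0.895227) → end (x,ẋ)=(0.904194, 1.179927)
phase 4: p=0.9546, T=0.455, ωT=1.341204, cosh=2.042587, sinh=1.781056; start (x,ẋ)=(0.904194, 1.179927) → end (x,ẋ)=(1.564576, 2.145472)
phase 5: p=1.2628, T=0.378, ωT=1.114231, cosh=1.687695, sinh=1.359528; start (x,ẋ)=(1.564576, 2.145472) → end (x,ẋ)=(2.761633, 4.830264)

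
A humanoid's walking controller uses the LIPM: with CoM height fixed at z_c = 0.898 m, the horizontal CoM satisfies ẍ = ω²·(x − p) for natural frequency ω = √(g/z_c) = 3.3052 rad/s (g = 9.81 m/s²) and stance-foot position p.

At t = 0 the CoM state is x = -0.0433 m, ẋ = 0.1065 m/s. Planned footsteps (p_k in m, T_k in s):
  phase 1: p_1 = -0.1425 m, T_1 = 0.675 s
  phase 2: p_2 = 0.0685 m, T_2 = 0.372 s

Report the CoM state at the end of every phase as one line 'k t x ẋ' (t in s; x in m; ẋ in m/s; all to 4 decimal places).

phase 1: p=-0.1425, T=0.675, ωT=2.231010, cosh=4.708342, sinh=4.600922; start (x,ẋ)=(-0.043300, 0.106500) → end (x,ẋ)=(0.472818, 2.009970)
phase 2: p=0.0685, T=0.372, ωT=1.229534, cosh=1.856033, sinh=1.563604; start (x,ẋ)=(0.472818, 2.009970) → end (x,ẋ)=(1.769792, 5.820096)

1 0.6750 0.4728 2.0100
2 1.0470 1.7698 5.8201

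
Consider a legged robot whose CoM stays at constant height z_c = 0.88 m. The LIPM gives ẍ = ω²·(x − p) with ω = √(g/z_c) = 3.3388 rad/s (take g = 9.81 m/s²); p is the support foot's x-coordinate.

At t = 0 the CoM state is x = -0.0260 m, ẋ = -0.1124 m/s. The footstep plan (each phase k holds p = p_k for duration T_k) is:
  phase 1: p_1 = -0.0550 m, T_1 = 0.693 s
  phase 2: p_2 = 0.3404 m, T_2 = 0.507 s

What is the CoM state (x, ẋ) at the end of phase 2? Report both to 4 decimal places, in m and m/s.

phase 1: p=-0.0550, T=0.693, ωT=2.313788, cosh=5.105774, sinh=5.006889; start (x,ẋ)=(-0.026000, -0.112400) → end (x,ẋ)=(-0.075488, -0.089096)
phase 2: p=0.3404, T=0.507, ωT=1.692772, cosh=2.809265, sinh=2.625257; start (x,ẋ)=(-0.075488, -0.089096) → end (x,ẋ)=(-0.897996, -3.895642)

x = -0.8980, ẋ = -3.8956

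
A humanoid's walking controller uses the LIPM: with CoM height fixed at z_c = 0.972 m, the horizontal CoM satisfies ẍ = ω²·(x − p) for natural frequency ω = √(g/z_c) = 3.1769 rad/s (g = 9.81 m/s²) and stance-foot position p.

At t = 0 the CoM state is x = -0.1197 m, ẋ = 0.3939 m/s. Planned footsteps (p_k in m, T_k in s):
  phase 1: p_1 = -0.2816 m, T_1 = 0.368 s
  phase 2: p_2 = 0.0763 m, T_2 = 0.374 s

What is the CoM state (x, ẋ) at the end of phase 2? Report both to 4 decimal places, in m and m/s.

x = 0.9462, ẋ = 3.0987

phase 1: p=-0.2816, T=0.368, ωT=1.169099, cosh=1.764869, sinh=1.454222; start (x,ẋ)=(-0.119700, 0.393900) → end (x,ẋ)=(0.184440, 1.443147)
phase 2: p=0.0763, T=0.374, ωT=1.188161, cosh=1.792911, sinh=1.488130; start (x,ẋ)=(0.184440, 1.443147) → end (x,ẋ)=(0.946186, 3.098679)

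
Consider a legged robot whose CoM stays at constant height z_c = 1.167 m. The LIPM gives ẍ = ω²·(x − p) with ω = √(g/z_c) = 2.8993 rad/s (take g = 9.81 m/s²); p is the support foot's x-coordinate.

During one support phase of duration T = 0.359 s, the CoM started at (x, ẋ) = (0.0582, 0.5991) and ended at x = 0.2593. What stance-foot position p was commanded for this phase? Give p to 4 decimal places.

p = 0.1510

ωT = 2.8993·0.359 = 1.040849; cosh(ωT) = 1.592387, sinh(ωT) = 1.239232
x(T) = p + (x₀−p)·cosh(ωT) + (ẋ₀/ω)·sinh(ωT) ⇒ p·(1 − cosh) = x(T) − x₀·cosh − (ẋ₀/ω)·sinh
numerator   = 0.2593 − (0.0582)·1.592387 − (0.5991/2.8993)·1.239232 = -0.089447
denominator = 1 − 1.592387 = -0.592387
p = -0.089447 / -0.592387 = 0.1510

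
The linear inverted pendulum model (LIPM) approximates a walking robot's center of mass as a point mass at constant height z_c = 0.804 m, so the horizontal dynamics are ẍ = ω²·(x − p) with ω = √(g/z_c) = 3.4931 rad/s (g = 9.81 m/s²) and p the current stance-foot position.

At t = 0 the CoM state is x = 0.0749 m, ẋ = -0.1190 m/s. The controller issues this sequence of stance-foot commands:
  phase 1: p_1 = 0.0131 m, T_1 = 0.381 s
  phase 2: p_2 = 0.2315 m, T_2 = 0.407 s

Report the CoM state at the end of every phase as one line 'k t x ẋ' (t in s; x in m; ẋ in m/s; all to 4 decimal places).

phase 1: p=0.0131, T=0.381, ωT=1.330871, cosh=2.024293, sinh=1.760046; start (x,ẋ)=(0.074900, -0.119000) → end (x,ẋ)=(0.078242, 0.139057)
phase 2: p=0.2315, T=0.407, ωT=1.421692, cosh=2.192715, sinh=1.951410; start (x,ẋ)=(0.078242, 0.139057) → end (x,ẋ)=(-0.026869, -0.739770)

1 0.3810 0.0782 0.1391
2 0.7880 -0.0269 -0.7398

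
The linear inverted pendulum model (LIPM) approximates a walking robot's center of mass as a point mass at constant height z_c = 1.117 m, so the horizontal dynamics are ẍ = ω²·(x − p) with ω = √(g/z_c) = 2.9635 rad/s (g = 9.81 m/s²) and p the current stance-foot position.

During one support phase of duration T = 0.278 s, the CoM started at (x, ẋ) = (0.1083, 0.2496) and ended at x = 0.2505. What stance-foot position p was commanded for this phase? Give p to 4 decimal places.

ωT = 2.9635·0.278 = 0.823853; cosh(ωT) = 1.359001, sinh(ωT) = 0.920264
x(T) = p + (x₀−p)·cosh(ωT) + (ẋ₀/ω)·sinh(ωT) ⇒ p·(1 − cosh) = x(T) − x₀·cosh − (ẋ₀/ω)·sinh
numerator   = 0.2505 − (0.1083)·1.359001 − (0.2496/2.9635)·0.920264 = 0.025811
denominator = 1 − 1.359001 = -0.359001
p = 0.025811 / -0.359001 = -0.0719

p = -0.0719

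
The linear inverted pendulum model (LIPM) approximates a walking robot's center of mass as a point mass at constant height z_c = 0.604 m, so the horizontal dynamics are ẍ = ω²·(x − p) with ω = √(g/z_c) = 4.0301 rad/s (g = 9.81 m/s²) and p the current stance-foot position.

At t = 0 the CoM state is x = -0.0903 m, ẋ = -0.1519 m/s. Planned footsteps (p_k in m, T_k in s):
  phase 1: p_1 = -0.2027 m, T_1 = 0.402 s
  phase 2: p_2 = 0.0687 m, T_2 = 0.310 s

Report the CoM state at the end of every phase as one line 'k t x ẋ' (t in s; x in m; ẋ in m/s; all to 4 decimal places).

1 0.4020 0.0009 0.7009
2 0.7120 0.2192 0.8857

phase 1: p=-0.2027, T=0.402, ωT=1.620100, cosh=2.625738, sinh=2.427859; start (x,ẋ)=(-0.090300, -0.151900) → end (x,ẋ)=(0.000924, 0.700930)
phase 2: p=0.0687, T=0.310, ωT=1.249331, cosh=1.887353, sinh=1.600656; start (x,ẋ)=(0.000924, 0.700930) → end (x,ẋ)=(0.219174, 0.885689)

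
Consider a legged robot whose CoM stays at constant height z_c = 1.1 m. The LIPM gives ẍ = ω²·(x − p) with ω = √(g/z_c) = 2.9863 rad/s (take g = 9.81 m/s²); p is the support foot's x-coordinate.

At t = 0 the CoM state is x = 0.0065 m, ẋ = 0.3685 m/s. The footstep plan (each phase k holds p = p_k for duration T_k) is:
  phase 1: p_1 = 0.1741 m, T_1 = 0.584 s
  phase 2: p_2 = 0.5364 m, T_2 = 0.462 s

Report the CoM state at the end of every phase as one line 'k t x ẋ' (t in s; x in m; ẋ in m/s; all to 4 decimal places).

1 0.5840 0.0222 -0.3016
2 1.0460 -0.7378 -3.4945

phase 1: p=0.1741, T=0.584, ωT=1.743999, cosh=2.947497, sinh=2.772677; start (x,ẋ)=(0.006500, 0.368500) → end (x,ẋ)=(0.022239, -0.301583)
phase 2: p=0.5364, T=0.462, ωT=1.379671, cosh=2.112627, sinh=1.860966; start (x,ẋ)=(0.022239, -0.301583) → end (x,ẋ)=(-0.737767, -3.494531)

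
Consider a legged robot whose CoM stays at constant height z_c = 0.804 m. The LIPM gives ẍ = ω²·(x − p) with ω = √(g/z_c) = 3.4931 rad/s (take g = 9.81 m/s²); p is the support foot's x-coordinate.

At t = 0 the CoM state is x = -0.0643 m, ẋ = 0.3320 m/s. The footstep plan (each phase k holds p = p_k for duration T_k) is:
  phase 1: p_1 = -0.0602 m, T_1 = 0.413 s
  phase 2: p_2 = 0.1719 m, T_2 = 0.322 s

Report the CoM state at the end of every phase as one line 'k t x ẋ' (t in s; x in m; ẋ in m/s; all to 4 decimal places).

phase 1: p=-0.0602, T=0.413, ωT=1.442650, cosh=2.234099, sinh=1.997798; start (x,ẋ)=(-0.064300, 0.332000) → end (x,ẋ)=(0.120520, 0.713109)
phase 2: p=0.1719, T=0.322, ωT=1.124778, cosh=1.702129, sinh=1.377405; start (x,ẋ)=(0.120520, 0.713109) → end (x,ẋ)=(0.365639, 0.966593)

1 0.4130 0.1205 0.7131
2 0.7350 0.3656 0.9666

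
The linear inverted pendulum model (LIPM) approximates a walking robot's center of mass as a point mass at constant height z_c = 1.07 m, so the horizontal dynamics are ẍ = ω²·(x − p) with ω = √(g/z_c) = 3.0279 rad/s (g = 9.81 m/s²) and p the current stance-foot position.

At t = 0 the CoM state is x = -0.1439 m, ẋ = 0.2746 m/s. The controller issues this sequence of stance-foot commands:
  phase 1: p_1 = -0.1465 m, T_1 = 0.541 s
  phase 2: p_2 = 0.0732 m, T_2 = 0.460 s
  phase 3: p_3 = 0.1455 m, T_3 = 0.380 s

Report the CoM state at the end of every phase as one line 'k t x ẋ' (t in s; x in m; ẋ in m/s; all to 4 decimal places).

1 0.5410 0.0849 0.7526
2 1.0010 0.5678 1.6758
3 1.3810 1.6665 4.7311

phase 1: p=-0.1465, T=0.541, ωT=1.638094, cosh=2.669851, sinh=2.475501; start (x,ẋ)=(-0.143900, 0.274600) → end (x,ẋ)=(0.084945, 0.752630)
phase 2: p=0.0732, T=0.460, ωT=1.392834, cosh=2.137307, sinh=1.888937; start (x,ẋ)=(0.084945, 0.752630) → end (x,ẋ)=(0.567825, 1.675774)
phase 3: p=0.1455, T=0.380, ωT=1.150602, cosh=1.738270, sinh=1.421824; start (x,ẋ)=(0.567825, 1.675774) → end (x,ẋ)=(1.666516, 4.731119)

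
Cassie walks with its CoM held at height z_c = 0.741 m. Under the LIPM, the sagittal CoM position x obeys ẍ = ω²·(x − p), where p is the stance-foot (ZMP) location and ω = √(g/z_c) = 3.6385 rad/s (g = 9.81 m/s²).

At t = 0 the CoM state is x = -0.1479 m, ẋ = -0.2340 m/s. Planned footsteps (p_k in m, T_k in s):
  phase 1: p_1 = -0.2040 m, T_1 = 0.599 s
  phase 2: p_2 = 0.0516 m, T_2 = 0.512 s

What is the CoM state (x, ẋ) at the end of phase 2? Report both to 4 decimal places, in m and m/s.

x = -1.0244, ẋ = -3.7784

phase 1: p=-0.2040, T=0.599, ωT=2.179461, cosh=4.477323, sinh=4.364221; start (x,ẋ)=(-0.147900, -0.234000) → end (x,ẋ)=(-0.233495, -0.156870)
phase 2: p=0.0516, T=0.512, ωT=1.862912, cosh=3.298845, sinh=3.143625; start (x,ẋ)=(-0.233495, -0.156870) → end (x,ẋ)=(-1.024417, -3.778426)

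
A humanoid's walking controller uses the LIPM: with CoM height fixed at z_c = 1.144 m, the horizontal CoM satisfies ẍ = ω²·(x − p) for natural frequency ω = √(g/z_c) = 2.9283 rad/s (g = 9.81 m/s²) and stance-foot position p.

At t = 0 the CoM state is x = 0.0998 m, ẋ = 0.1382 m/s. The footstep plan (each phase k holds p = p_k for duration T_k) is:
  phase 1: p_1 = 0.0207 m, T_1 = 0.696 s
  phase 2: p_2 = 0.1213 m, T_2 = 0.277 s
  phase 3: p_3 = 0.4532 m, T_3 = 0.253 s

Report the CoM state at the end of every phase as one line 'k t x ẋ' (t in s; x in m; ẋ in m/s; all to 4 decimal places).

1 0.6960 0.5075 1.4133
2 0.9730 1.0775 2.9256
3 1.2260 2.0666 5.2476

phase 1: p=0.0207, T=0.696, ωT=2.038097, cosh=3.903131, sinh=3.772855; start (x,ẋ)=(0.099800, 0.138200) → end (x,ẋ)=(0.507496, 1.413314)
phase 2: p=0.1213, T=0.277, ωT=0.811139, cosh=1.347411, sinh=0.903059; start (x,ẋ)=(0.507496, 1.413314) → end (x,ẋ)=(1.077517, 2.925582)
phase 3: p=0.4532, T=0.253, ωT=0.740860, cosh=1.287221, sinh=0.810517; start (x,ẋ)=(1.077517, 2.925582) → end (x,ẋ)=(2.066599, 5.247649)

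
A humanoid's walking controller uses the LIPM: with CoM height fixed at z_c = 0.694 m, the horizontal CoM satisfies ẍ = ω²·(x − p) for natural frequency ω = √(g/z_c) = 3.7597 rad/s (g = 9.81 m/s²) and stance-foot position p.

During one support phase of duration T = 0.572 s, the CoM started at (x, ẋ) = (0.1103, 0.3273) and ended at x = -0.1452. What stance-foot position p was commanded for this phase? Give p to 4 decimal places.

ωT = 3.7597·0.572 = 2.150548; cosh(ωT) = 4.352994, sinh(ωT) = 4.236574
x(T) = p + (x₀−p)·cosh(ωT) + (ẋ₀/ω)·sinh(ωT) ⇒ p·(1 − cosh) = x(T) − x₀·cosh − (ẋ₀/ω)·sinh
numerator   = -0.1452 − (0.1103)·4.352994 − (0.3273/3.7597)·4.236574 = -0.994149
denominator = 1 − 4.352994 = -3.352994
p = -0.994149 / -3.352994 = 0.2965

p = 0.2965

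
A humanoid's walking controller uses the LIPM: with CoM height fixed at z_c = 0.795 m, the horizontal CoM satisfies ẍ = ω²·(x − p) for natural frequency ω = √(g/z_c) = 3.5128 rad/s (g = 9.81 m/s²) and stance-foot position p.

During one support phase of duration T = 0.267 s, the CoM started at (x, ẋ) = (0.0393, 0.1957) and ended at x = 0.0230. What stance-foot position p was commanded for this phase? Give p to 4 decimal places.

p = 0.2011

ωT = 3.5128·0.267 = 0.937918; cosh(ωT) = 1.473049, sinh(ωT) = 1.081607
x(T) = p + (x₀−p)·cosh(ωT) + (ẋ₀/ω)·sinh(ωT) ⇒ p·(1 − cosh) = x(T) − x₀·cosh − (ẋ₀/ω)·sinh
numerator   = 0.0230 − (0.0393)·1.473049 − (0.1957/3.5128)·1.081607 = -0.095148
denominator = 1 − 1.473049 = -0.473049
p = -0.095148 / -0.473049 = 0.2011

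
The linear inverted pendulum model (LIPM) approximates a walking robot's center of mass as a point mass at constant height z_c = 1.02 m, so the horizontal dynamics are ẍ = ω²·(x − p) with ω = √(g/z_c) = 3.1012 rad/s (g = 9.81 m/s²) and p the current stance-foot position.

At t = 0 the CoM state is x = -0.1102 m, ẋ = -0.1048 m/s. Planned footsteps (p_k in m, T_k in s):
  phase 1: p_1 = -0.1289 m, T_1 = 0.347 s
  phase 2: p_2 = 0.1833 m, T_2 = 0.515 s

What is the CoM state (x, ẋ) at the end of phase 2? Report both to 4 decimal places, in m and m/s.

phase 1: p=-0.1289, T=0.347, ωT=1.076116, cosh=1.637091, sinh=1.296174; start (x,ẋ)=(-0.110200, -0.104800) → end (x,ẋ)=(-0.142088, -0.096399)
phase 2: p=0.1833, T=0.515, ωT=1.597118, cosh=2.570629, sinh=2.368150; start (x,ẋ)=(-0.142088, -0.096399) → end (x,ẋ)=(-0.726765, -2.637493)

x = -0.7268, ẋ = -2.6375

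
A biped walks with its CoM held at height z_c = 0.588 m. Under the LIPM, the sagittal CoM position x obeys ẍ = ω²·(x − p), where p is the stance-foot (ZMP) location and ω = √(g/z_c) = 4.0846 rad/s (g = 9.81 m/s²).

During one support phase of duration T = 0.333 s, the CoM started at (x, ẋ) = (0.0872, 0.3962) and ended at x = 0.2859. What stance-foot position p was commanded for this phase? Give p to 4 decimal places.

ωT = 4.0846·0.333 = 1.360172; cosh(ωT) = 2.076740, sinh(ωT) = 1.820123
x(T) = p + (x₀−p)·cosh(ωT) + (ẋ₀/ω)·sinh(ωT) ⇒ p·(1 − cosh) = x(T) − x₀·cosh − (ẋ₀/ω)·sinh
numerator   = 0.2859 − (0.0872)·2.076740 − (0.3962/4.0846)·1.820123 = -0.071741
denominator = 1 − 2.076740 = -1.076740
p = -0.071741 / -1.076740 = 0.0666

p = 0.0666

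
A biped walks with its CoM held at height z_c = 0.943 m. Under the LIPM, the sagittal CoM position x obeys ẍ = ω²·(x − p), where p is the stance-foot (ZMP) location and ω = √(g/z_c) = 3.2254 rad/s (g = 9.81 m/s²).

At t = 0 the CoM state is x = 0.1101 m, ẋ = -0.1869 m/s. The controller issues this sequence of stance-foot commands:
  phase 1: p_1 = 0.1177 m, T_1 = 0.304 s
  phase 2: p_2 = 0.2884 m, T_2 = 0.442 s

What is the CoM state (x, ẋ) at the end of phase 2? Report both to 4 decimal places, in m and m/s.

x = -0.4484, ẋ = -2.2589

phase 1: p=0.1177, T=0.304, ωT=0.980522, cosh=1.520481, sinh=1.145365; start (x,ẋ)=(0.110100, -0.186900) → end (x,ẋ)=(0.039775, -0.312254)
phase 2: p=0.2884, T=0.442, ωT=1.425627, cosh=2.200411, sinh=1.960054; start (x,ẋ)=(0.039775, -0.312254) → end (x,ẋ)=(-0.448433, -2.258886)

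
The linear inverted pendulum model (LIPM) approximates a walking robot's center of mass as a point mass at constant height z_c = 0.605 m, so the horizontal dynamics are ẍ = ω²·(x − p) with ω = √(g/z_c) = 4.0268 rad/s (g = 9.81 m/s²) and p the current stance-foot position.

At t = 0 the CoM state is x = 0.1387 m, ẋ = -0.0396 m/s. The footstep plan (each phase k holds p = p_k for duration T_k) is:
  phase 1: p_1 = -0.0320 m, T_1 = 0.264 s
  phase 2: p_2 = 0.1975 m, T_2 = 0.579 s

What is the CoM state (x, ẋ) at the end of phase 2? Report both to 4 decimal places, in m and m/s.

phase 1: p=-0.0320, T=0.264, ωT=1.063075, cosh=1.620326, sinh=1.274934; start (x,ẋ)=(0.138700, -0.039600) → end (x,ẋ)=(0.232052, 0.812193)
phase 2: p=0.1975, T=0.579, ωT=2.331517, cosh=5.195348, sinh=5.098199; start (x,ẋ)=(0.232052, 0.812193) → end (x,ẋ)=(1.405300, 4.928954)

x = 1.4053, ẋ = 4.9290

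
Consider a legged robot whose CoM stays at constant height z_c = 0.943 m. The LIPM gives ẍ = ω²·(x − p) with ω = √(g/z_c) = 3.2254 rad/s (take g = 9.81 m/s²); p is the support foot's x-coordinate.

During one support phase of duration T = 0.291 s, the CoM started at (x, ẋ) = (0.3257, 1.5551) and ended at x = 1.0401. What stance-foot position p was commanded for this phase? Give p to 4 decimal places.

p = -0.0805

ωT = 3.2254·0.291 = 0.938591; cosh(ωT) = 1.473778, sinh(ωT) = 1.082600
x(T) = p + (x₀−p)·cosh(ωT) + (ẋ₀/ω)·sinh(ωT) ⇒ p·(1 − cosh) = x(T) − x₀·cosh − (ẋ₀/ω)·sinh
numerator   = 1.0401 − (0.3257)·1.473778 − (1.5551/3.2254)·1.082600 = 0.038124
denominator = 1 − 1.473778 = -0.473778
p = 0.038124 / -0.473778 = -0.0805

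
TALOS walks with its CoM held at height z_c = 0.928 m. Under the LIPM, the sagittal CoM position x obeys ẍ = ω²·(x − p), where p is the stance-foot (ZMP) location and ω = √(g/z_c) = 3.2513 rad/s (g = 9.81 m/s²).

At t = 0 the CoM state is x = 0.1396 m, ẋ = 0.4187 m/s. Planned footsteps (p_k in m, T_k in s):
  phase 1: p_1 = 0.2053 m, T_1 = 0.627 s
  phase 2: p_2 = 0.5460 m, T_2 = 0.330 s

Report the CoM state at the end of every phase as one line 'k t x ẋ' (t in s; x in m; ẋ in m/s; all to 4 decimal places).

phase 1: p=0.2053, T=0.627, ωT=2.038565, cosh=3.904899, sinh=3.774683; start (x,ẋ)=(0.139600, 0.418700) → end (x,ẋ)=(0.434849, 0.828669)
phase 2: p=0.5460, T=0.330, ωT=1.072929, cosh=1.632968, sinh=1.290963; start (x,ẋ)=(0.434849, 0.828669) → end (x,ẋ)=(0.693526, 0.886656)

1 0.6270 0.4348 0.8287
2 0.9570 0.6935 0.8867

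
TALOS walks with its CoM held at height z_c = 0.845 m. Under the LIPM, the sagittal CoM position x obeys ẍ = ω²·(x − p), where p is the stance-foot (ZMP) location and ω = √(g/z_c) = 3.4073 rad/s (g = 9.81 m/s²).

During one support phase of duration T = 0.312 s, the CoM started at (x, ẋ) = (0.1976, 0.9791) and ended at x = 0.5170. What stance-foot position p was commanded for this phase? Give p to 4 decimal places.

p = 0.2733

ωT = 3.4073·0.312 = 1.063078; cosh(ωT) = 1.620329, sinh(ωT) = 1.274938
x(T) = p + (x₀−p)·cosh(ωT) + (ẋ₀/ω)·sinh(ωT) ⇒ p·(1 − cosh) = x(T) − x₀·cosh − (ẋ₀/ω)·sinh
numerator   = 0.5170 − (0.1976)·1.620329 − (0.9791/3.4073)·1.274938 = -0.169535
denominator = 1 − 1.620329 = -0.620329
p = -0.169535 / -0.620329 = 0.2733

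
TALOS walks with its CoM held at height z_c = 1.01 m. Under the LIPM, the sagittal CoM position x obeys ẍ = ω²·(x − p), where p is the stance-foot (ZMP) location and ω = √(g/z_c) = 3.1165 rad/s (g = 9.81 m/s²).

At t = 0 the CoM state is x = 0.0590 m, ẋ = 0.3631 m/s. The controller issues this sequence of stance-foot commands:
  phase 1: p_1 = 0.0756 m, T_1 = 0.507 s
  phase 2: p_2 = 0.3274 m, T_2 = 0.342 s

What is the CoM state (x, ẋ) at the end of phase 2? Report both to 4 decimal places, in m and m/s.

phase 1: p=0.0756, T=0.507, ωT=1.580065, cosh=2.530618, sinh=2.324656; start (x,ẋ)=(0.059000, 0.363100) → end (x,ẋ)=(0.304435, 0.798604)
phase 2: p=0.3274, T=0.342, ωT=1.065843, cosh=1.623861, sinh=1.279424; start (x,ẋ)=(0.304435, 0.798604) → end (x,ẋ)=(0.617961, 1.205252)

x = 0.6180, ẋ = 1.2053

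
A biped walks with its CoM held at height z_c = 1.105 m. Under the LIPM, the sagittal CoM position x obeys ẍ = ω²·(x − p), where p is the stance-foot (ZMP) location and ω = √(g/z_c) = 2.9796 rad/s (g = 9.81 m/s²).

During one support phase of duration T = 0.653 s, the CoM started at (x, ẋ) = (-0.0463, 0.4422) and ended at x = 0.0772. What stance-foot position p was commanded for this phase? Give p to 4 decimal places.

ωT = 2.9796·0.653 = 1.945679; cosh(ωT) = 3.570635, sinh(ωT) = 3.427745
x(T) = p + (x₀−p)·cosh(ωT) + (ẋ₀/ω)·sinh(ωT) ⇒ p·(1 − cosh) = x(T) − x₀·cosh − (ẋ₀/ω)·sinh
numerator   = 0.0772 − (-0.0463)·3.570635 − (0.4422/2.9796)·3.427745 = -0.266188
denominator = 1 − 3.570635 = -2.570635
p = -0.266188 / -2.570635 = 0.1035

p = 0.1035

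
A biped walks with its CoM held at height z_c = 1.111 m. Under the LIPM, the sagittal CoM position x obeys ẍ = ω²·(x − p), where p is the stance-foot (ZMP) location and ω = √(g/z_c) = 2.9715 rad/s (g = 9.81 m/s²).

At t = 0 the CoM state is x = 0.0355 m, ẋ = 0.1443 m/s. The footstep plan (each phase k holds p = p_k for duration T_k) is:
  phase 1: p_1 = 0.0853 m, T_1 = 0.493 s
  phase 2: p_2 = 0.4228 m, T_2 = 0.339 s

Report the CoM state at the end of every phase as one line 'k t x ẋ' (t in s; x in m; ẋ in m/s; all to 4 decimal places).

1 0.4930 0.0713 0.0258
2 0.8320 -0.1124 -1.1994

phase 1: p=0.0853, T=0.493, ωT=1.464949, cosh=2.279207, sinh=2.048118; start (x,ẋ)=(0.035500, 0.144300) → end (x,ẋ)=(0.071255, 0.025808)
phase 2: p=0.4228, T=0.339, ωT=1.007338, cosh=1.551746, sinh=1.186557; start (x,ẋ)=(0.071255, 0.025808) → end (x,ẋ)=(-0.112404, -1.199450)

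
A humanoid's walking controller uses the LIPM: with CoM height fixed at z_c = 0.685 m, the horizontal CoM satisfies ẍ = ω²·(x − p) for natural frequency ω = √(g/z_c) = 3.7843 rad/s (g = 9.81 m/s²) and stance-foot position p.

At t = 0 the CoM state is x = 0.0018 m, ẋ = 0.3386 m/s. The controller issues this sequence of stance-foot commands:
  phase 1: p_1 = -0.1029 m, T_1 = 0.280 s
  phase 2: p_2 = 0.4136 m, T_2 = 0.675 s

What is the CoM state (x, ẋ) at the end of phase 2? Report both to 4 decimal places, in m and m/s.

phase 1: p=-0.1029, T=0.280, ωT=1.059604, cosh=1.615911, sinh=1.269318; start (x,ẋ)=(0.001800, 0.338600) → end (x,ẋ)=(0.179858, 1.050072)
phase 2: p=0.4136, T=0.675, ωT=2.554403, cosh=6.470675, sinh=6.392936; start (x,ẋ)=(0.179858, 1.050072) → end (x,ẋ)=(0.675050, 1.139800)

x = 0.6750, ẋ = 1.1398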